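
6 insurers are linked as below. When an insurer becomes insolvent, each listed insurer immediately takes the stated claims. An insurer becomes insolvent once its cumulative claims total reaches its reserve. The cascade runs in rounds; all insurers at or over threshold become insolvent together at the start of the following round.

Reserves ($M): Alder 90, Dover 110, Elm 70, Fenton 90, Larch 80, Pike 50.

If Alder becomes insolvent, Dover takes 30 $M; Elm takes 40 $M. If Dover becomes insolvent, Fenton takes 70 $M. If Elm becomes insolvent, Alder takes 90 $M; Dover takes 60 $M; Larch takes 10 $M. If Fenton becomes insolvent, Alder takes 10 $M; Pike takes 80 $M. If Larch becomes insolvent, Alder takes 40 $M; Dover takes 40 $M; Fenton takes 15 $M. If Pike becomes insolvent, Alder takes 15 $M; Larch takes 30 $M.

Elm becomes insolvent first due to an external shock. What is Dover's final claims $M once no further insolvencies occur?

Round 1 — Elm becomes insolvent (initial).
  Alder: +90 → 90 ≥ 90
  Dover: +60 → 60 < 110
  Larch: +10 → 10 < 80
Round 2 — Alder becomes insolvent.
  Dover: +30 → 90 < 110
No further insolvencies.

90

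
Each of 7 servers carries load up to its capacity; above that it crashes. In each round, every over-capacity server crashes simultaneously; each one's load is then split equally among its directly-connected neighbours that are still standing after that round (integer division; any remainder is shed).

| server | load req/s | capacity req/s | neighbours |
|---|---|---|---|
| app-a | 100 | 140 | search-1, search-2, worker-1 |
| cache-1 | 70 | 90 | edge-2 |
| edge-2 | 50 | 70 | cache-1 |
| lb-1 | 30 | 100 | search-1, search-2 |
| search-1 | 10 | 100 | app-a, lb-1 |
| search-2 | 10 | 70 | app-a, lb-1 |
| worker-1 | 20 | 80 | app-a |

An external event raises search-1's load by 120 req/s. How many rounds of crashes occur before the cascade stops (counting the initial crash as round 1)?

Round 1 — search-1 at 130 > 100. search-1 crashes.
  search-1 sheds 130 req/s to app-a, lb-1: 65 each.
    app-a: 100+65 = 165 > 140
    lb-1: 30+65 = 95 ≤ 100
Round 2 — app-a crashes.
  app-a sheds 165 req/s to search-2, worker-1: 82 each (1 lost).
    search-2: 10+82 = 92 > 70
    worker-1: 20+82 = 102 > 80
Round 3 — search-2, worker-1 crash.
  search-2 sheds 92 req/s to lb-1: 92 each.
    lb-1: 95+92 = 187 > 100
  worker-1 sheds 102 req/s: no online neighbours, lost.
Round 4 — lb-1 crashes.
  lb-1 sheds 187 req/s: no online neighbours, lost.
No further crashes.

4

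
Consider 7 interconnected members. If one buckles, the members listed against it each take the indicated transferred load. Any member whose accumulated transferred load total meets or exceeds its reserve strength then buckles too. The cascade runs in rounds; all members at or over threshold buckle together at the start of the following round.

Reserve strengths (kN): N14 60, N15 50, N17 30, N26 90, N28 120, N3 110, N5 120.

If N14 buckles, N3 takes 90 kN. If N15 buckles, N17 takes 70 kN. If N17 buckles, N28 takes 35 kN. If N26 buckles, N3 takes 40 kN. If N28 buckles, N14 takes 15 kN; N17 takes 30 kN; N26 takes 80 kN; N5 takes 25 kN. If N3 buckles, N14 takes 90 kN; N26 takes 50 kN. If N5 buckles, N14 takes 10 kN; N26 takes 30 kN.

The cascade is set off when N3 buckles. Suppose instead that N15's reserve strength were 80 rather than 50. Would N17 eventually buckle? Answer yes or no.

With N15's reserve strength at 80:
Round 1 — N3 buckles (initial).
  N14: +90 → 90 ≥ 60
  N26: +50 → 50 < 90
Round 2 — N14 buckles.
No further bucklings.

no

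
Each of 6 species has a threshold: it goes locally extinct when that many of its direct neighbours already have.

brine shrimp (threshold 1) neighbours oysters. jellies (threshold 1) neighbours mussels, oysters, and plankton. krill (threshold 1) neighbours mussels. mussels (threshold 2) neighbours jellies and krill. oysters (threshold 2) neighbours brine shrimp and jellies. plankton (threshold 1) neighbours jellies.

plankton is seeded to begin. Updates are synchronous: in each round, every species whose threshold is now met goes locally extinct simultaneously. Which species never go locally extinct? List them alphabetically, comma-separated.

brine shrimp, krill, mussels, oysters

Round 1 — plankton goes locally extinct (initial).
Round 2 — checking thresholds:
  jellies: 1 of 3 neighbours ≥ 1, goes locally extinct.
Round 3 — no new extinctions; cascade stops.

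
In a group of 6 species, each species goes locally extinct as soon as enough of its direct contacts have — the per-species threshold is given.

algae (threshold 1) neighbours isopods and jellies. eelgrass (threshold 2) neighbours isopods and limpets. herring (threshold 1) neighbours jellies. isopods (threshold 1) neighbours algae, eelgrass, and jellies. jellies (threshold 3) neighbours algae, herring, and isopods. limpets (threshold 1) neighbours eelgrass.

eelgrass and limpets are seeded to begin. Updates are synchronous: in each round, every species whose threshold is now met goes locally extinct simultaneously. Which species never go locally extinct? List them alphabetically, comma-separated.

herring, jellies

Round 1 — eelgrass, limpets go locally extinct (initial).
Round 2 — checking thresholds:
  isopods: 1 of 3 neighbours ≥ 1, goes locally extinct.
Round 3 — checking thresholds:
  algae: 1 of 2 neighbours ≥ 1, goes locally extinct.
  jellies: 1 of 3 neighbours < 3, holds.
Round 4 — no new extinctions; cascade stops.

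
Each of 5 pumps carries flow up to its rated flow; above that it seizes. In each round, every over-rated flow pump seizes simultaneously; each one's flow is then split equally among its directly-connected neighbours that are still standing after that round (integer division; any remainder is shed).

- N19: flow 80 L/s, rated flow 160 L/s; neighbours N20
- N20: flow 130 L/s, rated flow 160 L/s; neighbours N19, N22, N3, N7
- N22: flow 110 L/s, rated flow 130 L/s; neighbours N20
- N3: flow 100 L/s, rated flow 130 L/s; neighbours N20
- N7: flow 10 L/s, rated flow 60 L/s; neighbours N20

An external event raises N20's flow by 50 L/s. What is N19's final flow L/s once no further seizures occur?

Round 1 — N20 at 180 > 160. N20 seizes.
  N20 sheds 180 L/s to N19, N22, N3, N7: 45 each.
    N19: 80+45 = 125 ≤ 160
    N22: 110+45 = 155 > 130
    N3: 100+45 = 145 > 130
    N7: 10+45 = 55 ≤ 60
Round 2 — N22, N3 seize.
  N22 sheds 155 L/s: no online neighbours, lost.
  N3 sheds 145 L/s: no online neighbours, lost.
No further seizures.

125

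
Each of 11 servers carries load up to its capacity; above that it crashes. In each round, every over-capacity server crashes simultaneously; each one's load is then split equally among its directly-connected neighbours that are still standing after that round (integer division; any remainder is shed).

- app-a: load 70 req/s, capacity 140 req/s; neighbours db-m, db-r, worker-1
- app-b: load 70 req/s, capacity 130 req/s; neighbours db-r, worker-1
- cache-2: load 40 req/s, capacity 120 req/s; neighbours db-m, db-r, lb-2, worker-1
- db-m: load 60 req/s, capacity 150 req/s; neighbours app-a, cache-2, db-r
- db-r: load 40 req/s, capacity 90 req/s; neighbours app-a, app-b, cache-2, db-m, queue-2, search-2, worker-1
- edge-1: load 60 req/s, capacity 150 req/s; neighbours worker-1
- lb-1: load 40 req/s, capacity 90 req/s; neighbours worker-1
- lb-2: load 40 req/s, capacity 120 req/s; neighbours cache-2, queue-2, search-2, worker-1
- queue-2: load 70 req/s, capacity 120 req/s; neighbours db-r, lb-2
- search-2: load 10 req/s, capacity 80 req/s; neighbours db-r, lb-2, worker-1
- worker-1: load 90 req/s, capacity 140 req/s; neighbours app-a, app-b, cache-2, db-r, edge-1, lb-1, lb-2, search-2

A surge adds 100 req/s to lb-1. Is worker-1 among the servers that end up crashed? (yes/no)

yes

Round 1 — lb-1 at 140 > 90. lb-1 crashes.
  lb-1 sheds 140 req/s to worker-1: 140 each.
    worker-1: 90+140 = 230 > 140
Round 2 — worker-1 crashes.
  worker-1 sheds 230 req/s to app-a, app-b, cache-2, db-r, edge-1, lb-2, search-2: 32 each (6 lost).
    app-a: 70+32 = 102 ≤ 140
    app-b: 70+32 = 102 ≤ 130
    cache-2: 40+32 = 72 ≤ 120
    db-r: 40+32 = 72 ≤ 90
    edge-1: 60+32 = 92 ≤ 150
    lb-2: 40+32 = 72 ≤ 120
    search-2: 10+32 = 42 ≤ 80
No further crashes.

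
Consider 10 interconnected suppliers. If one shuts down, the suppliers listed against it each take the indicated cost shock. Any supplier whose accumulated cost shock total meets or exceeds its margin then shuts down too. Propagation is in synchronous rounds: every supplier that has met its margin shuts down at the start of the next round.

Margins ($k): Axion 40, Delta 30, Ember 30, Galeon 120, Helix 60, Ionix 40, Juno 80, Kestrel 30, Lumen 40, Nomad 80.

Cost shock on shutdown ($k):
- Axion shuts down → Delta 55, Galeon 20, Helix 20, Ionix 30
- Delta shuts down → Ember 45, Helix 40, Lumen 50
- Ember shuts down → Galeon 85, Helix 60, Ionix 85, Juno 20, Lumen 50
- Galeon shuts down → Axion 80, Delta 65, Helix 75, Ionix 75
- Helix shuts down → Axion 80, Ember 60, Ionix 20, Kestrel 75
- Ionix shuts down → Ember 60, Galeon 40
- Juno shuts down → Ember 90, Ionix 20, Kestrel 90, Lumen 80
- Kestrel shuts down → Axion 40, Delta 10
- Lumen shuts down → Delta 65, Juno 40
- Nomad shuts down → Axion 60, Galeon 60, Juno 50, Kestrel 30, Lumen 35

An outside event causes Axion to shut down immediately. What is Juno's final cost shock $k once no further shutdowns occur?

Round 1 — Axion shuts down (initial).
  Delta: +55 → 55 ≥ 30
  Galeon: +20 → 20 < 120
  Helix: +20 → 20 < 60
  Ionix: +30 → 30 < 40
Round 2 — Delta shuts down.
  Ember: +45 → 45 ≥ 30
  Helix: +40 → 60 ≥ 60
  Lumen: +50 → 50 ≥ 40
Round 3 — Ember, Helix, Lumen shut down.
  Galeon: +85 → 105 < 120
  Ionix: +85+20 → 135 ≥ 40
  Juno: +20+40 → 60 < 80
  Kestrel: +75 → 75 ≥ 30
Round 4 — Ionix, Kestrel shut down.
  Galeon: +40 → 145 ≥ 120
Round 5 — Galeon shuts down.
No further shutdowns.

60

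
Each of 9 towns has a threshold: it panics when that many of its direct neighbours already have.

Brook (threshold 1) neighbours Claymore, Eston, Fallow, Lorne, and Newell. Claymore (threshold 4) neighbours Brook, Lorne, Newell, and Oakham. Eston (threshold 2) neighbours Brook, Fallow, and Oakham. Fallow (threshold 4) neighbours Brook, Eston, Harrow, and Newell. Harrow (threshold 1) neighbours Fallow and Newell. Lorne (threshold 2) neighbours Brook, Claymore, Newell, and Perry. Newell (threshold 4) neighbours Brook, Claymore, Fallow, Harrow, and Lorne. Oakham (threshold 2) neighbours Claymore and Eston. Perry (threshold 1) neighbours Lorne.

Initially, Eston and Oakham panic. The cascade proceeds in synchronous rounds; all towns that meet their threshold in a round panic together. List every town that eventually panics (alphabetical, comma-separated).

Brook, Eston, Oakham

Round 1 — Eston, Oakham panic (initial).
Round 2 — checking thresholds:
  Brook: 1 of 5 neighbours ≥ 1, panics.
  Claymore: 1 of 4 neighbours < 4, holds.
  Fallow: 1 of 4 neighbours < 4, holds.
Round 3 — no new panics; cascade stops.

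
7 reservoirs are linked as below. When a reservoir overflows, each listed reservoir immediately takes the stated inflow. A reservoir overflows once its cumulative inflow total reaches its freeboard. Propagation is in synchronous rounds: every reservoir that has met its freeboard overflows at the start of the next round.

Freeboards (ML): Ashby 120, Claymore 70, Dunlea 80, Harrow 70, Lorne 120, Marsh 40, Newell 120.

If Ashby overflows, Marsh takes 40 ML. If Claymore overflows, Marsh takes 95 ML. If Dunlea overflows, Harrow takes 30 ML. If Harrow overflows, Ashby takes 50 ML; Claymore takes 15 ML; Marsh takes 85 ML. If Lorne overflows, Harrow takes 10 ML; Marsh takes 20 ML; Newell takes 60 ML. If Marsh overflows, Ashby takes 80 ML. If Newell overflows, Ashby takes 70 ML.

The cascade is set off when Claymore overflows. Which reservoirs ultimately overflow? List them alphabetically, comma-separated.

Claymore, Marsh

Round 1 — Claymore overflows (initial).
  Marsh: +95 → 95 ≥ 40
Round 2 — Marsh overflows.
  Ashby: +80 → 80 < 120
No further overflows.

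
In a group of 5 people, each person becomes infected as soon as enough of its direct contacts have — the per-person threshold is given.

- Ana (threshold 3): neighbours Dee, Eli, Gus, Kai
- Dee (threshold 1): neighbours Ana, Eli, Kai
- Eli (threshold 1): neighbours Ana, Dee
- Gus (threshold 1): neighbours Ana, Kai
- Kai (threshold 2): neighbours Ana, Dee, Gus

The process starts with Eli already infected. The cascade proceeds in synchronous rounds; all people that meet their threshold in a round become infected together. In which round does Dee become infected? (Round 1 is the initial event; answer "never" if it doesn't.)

2

Round 1 — Eli becomes infected (initial).
Round 2 — checking thresholds:
  Ana: 1 of 4 neighbours < 3, below threshold.
  Dee: 1 of 3 neighbours ≥ 1, becomes infected.
Round 3 — no new infections; cascade stops.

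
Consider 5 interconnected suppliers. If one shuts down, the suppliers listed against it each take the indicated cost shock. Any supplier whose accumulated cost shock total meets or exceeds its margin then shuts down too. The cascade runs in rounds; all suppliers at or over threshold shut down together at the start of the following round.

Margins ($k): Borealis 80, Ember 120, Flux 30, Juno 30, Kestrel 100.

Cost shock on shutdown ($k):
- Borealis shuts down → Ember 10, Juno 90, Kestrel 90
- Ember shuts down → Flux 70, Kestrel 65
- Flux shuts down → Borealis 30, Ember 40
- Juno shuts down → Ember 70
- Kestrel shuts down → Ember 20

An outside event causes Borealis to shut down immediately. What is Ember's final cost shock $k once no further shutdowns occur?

80

Round 1 — Borealis shuts down (initial).
  Ember: +10 → 10 < 120
  Juno: +90 → 90 ≥ 30
  Kestrel: +90 → 90 < 100
Round 2 — Juno shuts down.
  Ember: +70 → 80 < 120
No further shutdowns.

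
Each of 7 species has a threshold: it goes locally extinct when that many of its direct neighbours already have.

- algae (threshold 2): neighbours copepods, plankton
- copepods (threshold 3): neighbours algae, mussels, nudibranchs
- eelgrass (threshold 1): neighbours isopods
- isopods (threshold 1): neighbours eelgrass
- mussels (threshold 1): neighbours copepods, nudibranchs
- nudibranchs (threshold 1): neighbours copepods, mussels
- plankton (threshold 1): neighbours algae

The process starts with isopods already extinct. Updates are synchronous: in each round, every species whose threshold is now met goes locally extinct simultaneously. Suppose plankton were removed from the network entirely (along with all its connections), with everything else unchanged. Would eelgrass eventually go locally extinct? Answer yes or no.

yes

With plankton removed:
Round 1 — isopods goes locally extinct (initial).
Round 2 — checking thresholds:
  eelgrass: 1 of 1 neighbours ≥ 1, goes locally extinct.
Round 3 — no new extinctions; cascade stops.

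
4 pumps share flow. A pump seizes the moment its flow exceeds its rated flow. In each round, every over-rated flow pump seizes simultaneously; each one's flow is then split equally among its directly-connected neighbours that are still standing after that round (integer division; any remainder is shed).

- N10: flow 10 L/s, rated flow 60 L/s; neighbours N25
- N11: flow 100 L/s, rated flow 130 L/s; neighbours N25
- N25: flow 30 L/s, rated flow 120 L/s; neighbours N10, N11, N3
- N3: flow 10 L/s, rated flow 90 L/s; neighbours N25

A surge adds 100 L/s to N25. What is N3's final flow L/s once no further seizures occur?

53

Round 1 — N25 at 130 > 120. N25 seizes.
  N25 sheds 130 L/s to N10, N11, N3: 43 each (1 lost).
    N10: 10+43 = 53 ≤ 60
    N11: 100+43 = 143 > 130
    N3: 10+43 = 53 ≤ 90
Round 2 — N11 seizes.
  N11 sheds 143 L/s: no online neighbours, lost.
No further seizures.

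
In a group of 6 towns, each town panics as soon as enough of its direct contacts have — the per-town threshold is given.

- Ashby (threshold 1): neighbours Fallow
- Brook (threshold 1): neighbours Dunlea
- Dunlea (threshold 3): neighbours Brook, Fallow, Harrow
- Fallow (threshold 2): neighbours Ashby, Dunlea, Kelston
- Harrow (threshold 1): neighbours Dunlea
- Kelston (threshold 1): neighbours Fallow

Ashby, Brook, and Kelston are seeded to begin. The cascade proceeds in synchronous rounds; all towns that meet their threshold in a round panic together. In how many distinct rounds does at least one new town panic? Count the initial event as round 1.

Round 1 — Ashby, Brook, Kelston panic (initial).
Round 2 — checking thresholds:
  Dunlea: 1 of 3 neighbours < 3, holds.
  Fallow: 2 of 3 neighbours ≥ 2, panics.
Round 3 — no new panics; cascade stops.

2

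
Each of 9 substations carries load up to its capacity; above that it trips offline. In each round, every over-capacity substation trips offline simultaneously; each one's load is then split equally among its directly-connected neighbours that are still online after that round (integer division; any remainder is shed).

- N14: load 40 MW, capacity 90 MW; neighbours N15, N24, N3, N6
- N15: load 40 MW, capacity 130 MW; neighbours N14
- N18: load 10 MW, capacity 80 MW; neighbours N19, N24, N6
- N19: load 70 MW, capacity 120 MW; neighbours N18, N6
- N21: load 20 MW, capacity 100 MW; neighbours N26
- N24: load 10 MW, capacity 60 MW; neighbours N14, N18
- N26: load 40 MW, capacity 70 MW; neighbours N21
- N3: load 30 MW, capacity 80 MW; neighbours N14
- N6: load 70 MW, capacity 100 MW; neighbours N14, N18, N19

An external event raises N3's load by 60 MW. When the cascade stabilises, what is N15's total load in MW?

83

Round 1 — N3 at 90 > 80. N3 trips offline.
  N3 sheds 90 MW to N14: 90 each.
    N14: 40+90 = 130 > 90
Round 2 — N14 trips offline.
  N14 sheds 130 MW to N15, N24, N6: 43 each (1 lost).
    N15: 40+43 = 83 ≤ 130
    N24: 10+43 = 53 ≤ 60
    N6: 70+43 = 113 > 100
Round 3 — N6 trips offline.
  N6 sheds 113 MW to N18, N19: 56 each (1 lost).
    N18: 10+56 = 66 ≤ 80
    N19: 70+56 = 126 > 120
Round 4 — N19 trips offline.
  N19 sheds 126 MW to N18: 126 each.
    N18: 66+126 = 192 > 80
Round 5 — N18 trips offline.
  N18 sheds 192 MW to N24: 192 each.
    N24: 53+192 = 245 > 60
Round 6 — N24 trips offline.
  N24 sheds 245 MW: no online neighbours, lost.
No further trips.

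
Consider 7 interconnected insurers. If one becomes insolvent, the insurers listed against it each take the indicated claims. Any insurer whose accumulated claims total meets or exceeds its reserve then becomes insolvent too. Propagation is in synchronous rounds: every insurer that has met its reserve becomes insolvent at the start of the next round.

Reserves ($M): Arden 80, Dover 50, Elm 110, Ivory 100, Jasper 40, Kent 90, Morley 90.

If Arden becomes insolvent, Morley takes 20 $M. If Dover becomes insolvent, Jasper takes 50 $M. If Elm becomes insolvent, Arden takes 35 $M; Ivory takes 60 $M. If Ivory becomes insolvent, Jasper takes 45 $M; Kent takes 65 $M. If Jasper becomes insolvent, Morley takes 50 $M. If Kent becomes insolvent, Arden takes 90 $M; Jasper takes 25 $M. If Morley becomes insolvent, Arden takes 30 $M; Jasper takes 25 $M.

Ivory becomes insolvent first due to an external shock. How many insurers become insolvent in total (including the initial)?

2

Round 1 — Ivory becomes insolvent (initial).
  Jasper: +45 → 45 ≥ 40
  Kent: +65 → 65 < 90
Round 2 — Jasper becomes insolvent.
  Morley: +50 → 50 < 90
No further insolvencies.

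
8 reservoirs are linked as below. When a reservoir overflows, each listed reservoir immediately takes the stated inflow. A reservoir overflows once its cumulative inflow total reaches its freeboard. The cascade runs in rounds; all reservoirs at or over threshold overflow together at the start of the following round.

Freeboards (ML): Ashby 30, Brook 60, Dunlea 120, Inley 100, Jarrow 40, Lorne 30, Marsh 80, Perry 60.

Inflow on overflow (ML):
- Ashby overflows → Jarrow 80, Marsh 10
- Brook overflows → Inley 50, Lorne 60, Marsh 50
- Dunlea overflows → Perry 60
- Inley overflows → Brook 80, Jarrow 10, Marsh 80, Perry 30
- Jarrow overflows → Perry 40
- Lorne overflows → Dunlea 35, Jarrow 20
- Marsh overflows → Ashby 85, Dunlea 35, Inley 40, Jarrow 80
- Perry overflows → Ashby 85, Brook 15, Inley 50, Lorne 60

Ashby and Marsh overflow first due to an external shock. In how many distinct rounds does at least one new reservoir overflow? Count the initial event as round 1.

2

Round 1 — Ashby, Marsh overflow (initial).
  Dunlea: +35 → 35 < 120
  Inley: +40 → 40 < 100
  Jarrow: +80+80 → 160 ≥ 40
Round 2 — Jarrow overflows.
  Perry: +40 → 40 < 60
No further overflows.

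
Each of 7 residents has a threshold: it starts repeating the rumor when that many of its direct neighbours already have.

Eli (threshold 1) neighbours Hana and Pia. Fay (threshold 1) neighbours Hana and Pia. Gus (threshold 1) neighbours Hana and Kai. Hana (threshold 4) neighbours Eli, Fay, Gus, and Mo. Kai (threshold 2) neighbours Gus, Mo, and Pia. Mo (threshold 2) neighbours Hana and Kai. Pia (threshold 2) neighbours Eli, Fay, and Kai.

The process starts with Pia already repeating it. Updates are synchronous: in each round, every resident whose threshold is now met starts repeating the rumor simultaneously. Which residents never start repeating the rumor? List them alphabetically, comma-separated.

Round 1 — Pia starts repeating the rumor (initial).
Round 2 — checking thresholds:
  Eli: 1 of 2 neighbours ≥ 1, starts repeating the rumor.
  Fay: 1 of 2 neighbours ≥ 1, starts repeating the rumor.
  Kai: 1 of 3 neighbours < 2, below threshold.
Round 3 — no new spreads; cascade stops.

Gus, Hana, Kai, Mo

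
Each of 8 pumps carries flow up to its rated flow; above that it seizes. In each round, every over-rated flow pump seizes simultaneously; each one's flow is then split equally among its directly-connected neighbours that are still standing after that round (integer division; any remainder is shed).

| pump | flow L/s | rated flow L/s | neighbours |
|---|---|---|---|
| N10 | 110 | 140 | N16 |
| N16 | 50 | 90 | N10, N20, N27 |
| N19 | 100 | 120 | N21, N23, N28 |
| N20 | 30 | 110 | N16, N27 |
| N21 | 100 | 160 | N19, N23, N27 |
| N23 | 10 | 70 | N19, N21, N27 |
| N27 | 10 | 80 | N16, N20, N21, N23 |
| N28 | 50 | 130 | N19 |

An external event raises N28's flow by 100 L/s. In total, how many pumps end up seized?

8

Round 1 — N28 at 150 > 130. N28 seizes.
  N28 sheds 150 L/s to N19: 150 each.
    N19: 100+150 = 250 > 120
Round 2 — N19 seizes.
  N19 sheds 250 L/s to N21, N23: 125 each.
    N21: 100+125 = 225 > 160
    N23: 10+125 = 135 > 70
Round 3 — N21, N23 seize.
  N21 sheds 225 L/s to N27: 225 each.
    N27: 10+225 = 235 > 80
  N23 sheds 135 L/s to N27: 135 each.
    N27: 235+135 = 370 > 80
Round 4 — N27 seizes.
  N27 sheds 370 L/s to N16, N20: 185 each.
    N16: 50+185 = 235 > 90
    N20: 30+185 = 215 > 110
Round 5 — N16, N20 seize.
  N16 sheds 235 L/s to N10: 235 each.
    N10: 110+235 = 345 > 140
  N20 sheds 215 L/s: no online neighbours, lost.
Round 6 — N10 seizes.
  N10 sheds 345 L/s: no online neighbours, lost.
No further seizures.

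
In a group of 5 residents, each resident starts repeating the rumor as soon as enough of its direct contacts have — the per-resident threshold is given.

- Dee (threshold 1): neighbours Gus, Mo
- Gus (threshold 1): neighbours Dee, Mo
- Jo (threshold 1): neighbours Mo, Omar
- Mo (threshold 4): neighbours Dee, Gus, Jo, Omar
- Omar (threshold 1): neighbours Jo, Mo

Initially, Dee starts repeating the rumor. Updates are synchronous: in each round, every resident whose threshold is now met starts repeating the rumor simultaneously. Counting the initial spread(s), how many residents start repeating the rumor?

2

Round 1 — Dee starts repeating the rumor (initial).
Round 2 — checking thresholds:
  Gus: 1 of 2 neighbours ≥ 1, starts repeating the rumor.
  Mo: 1 of 4 neighbours < 4, holds.
Round 3 — no new spreads; cascade stops.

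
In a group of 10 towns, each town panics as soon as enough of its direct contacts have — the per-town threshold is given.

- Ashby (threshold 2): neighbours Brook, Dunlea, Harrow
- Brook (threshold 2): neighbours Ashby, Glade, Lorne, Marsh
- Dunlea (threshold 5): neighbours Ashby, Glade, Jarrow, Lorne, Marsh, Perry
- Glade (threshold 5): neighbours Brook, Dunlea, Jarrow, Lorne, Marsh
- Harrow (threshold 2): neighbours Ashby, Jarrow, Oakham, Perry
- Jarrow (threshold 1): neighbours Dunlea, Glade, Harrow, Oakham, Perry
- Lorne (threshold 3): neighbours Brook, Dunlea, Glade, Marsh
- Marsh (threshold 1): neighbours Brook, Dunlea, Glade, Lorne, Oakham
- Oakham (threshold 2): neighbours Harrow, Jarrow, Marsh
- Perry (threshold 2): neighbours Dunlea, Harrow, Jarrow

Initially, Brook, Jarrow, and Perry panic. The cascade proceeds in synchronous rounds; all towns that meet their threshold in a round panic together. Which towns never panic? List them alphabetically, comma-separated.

Round 1 — Brook, Jarrow, Perry panic (initial).
Round 2 — checking thresholds:
  Ashby: 1 of 3 neighbours < 2, holds.
  Dunlea: 2 of 6 neighbours < 5, holds.
  Glade: 2 of 5 neighbours < 5, holds.
  Harrow: 2 of 4 neighbours ≥ 2, panics.
  Lorne: 1 of 4 neighbours < 3, holds.
  Marsh: 1 of 5 neighbours ≥ 1, panics.
  Oakham: 1 of 3 neighbours < 2, holds.
Round 3 — checking thresholds:
  Ashby: 2 of 3 neighbours ≥ 2, panics.
  Dunlea: 3 of 6 neighbours < 5, holds.
  Glade: 3 of 5 neighbours < 5, holds.
  Lorne: 2 of 4 neighbours < 3, holds.
  Oakham: 3 of 3 neighbours ≥ 2, panics.
Round 4 — no new panics; cascade stops.

Dunlea, Glade, Lorne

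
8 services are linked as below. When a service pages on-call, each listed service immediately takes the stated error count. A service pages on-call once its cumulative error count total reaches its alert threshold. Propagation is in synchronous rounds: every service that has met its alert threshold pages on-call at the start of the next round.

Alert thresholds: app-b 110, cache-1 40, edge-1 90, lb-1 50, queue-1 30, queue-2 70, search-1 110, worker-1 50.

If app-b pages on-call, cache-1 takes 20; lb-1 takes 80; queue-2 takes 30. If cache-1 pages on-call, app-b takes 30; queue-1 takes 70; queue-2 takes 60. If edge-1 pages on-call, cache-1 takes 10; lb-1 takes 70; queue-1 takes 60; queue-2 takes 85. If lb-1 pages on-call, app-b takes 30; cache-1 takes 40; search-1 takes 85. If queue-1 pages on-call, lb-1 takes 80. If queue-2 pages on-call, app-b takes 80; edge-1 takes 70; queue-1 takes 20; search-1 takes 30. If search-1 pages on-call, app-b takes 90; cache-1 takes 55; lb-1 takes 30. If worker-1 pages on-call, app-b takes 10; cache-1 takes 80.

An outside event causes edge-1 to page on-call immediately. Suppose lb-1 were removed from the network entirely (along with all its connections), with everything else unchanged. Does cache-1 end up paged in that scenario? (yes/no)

no

With lb-1 removed:
Round 1 — edge-1 pages on-call (initial).
  cache-1: +10 → 10 < 40
  queue-1: +60 → 60 ≥ 30
  queue-2: +85 → 85 ≥ 70
Round 2 — queue-1, queue-2 page on-call.
  app-b: +80 → 80 < 110
  search-1: +30 → 30 < 110
No further pages.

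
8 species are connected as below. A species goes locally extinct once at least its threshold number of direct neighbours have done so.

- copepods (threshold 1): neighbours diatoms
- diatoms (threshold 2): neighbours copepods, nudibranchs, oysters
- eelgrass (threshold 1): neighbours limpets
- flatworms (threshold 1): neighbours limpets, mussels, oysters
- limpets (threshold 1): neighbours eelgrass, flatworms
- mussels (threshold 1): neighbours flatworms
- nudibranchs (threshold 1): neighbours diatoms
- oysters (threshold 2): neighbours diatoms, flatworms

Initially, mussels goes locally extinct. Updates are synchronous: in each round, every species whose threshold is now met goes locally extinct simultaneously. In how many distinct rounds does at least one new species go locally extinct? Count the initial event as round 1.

Round 1 — mussels goes locally extinct (initial).
Round 2 — checking thresholds:
  flatworms: 1 of 3 neighbours ≥ 1, goes locally extinct.
Round 3 — checking thresholds:
  limpets: 1 of 2 neighbours ≥ 1, goes locally extinct.
  oysters: 1 of 2 neighbours < 2, below threshold.
Round 4 — checking thresholds:
  eelgrass: 1 of 1 neighbours ≥ 1, goes locally extinct.
  oysters: 1 of 2 neighbours < 2, below threshold.
Round 5 — no new extinctions; cascade stops.

4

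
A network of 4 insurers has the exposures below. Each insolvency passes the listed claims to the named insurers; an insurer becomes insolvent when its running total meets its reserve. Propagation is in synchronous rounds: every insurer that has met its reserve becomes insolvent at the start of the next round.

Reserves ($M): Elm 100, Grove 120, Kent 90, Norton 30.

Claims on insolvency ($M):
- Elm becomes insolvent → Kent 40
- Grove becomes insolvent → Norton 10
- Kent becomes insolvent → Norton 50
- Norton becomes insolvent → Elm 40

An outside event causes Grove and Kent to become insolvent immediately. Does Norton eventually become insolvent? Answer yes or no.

Round 1 — Grove, Kent become insolvent (initial).
  Norton: +10+50 → 60 ≥ 30
Round 2 — Norton becomes insolvent.
  Elm: +40 → 40 < 100
No further insolvencies.

yes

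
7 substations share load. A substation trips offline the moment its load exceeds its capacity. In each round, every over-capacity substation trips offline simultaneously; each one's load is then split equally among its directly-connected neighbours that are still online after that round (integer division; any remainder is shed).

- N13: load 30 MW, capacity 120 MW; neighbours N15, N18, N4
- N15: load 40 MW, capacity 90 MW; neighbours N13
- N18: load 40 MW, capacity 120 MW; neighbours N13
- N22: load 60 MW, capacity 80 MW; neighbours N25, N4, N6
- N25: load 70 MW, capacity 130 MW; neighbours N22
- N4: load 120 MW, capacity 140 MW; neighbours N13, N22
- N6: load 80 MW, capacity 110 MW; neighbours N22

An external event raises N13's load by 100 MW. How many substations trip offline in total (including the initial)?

Round 1 — N13 at 130 > 120. N13 trips offline.
  N13 sheds 130 MW to N15, N18, N4: 43 each (1 lost).
    N15: 40+43 = 83 ≤ 90
    N18: 40+43 = 83 ≤ 120
    N4: 120+43 = 163 > 140
Round 2 — N4 trips offline.
  N4 sheds 163 MW to N22: 163 each.
    N22: 60+163 = 223 > 80
Round 3 — N22 trips offline.
  N22 sheds 223 MW to N25, N6: 111 each (1 lost).
    N25: 70+111 = 181 > 130
    N6: 80+111 = 191 > 110
Round 4 — N25, N6 trip offline.
  N25 sheds 181 MW: no online neighbours, lost.
  N6 sheds 191 MW: no online neighbours, lost.
No further trips.

5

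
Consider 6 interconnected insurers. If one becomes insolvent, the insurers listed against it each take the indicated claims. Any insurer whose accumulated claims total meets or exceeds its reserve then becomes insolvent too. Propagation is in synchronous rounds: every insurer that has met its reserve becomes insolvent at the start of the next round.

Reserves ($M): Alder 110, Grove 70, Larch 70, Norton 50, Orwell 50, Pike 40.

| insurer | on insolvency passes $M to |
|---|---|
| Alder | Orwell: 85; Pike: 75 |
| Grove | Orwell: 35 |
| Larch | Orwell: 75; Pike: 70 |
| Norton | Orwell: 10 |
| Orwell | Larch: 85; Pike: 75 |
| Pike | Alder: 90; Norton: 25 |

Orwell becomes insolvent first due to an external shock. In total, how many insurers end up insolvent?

Round 1 — Orwell becomes insolvent (initial).
  Larch: +85 → 85 ≥ 70
  Pike: +75 → 75 ≥ 40
Round 2 — Larch, Pike become insolvent.
  Alder: +90 → 90 < 110
  Norton: +25 → 25 < 50
No further insolvencies.

3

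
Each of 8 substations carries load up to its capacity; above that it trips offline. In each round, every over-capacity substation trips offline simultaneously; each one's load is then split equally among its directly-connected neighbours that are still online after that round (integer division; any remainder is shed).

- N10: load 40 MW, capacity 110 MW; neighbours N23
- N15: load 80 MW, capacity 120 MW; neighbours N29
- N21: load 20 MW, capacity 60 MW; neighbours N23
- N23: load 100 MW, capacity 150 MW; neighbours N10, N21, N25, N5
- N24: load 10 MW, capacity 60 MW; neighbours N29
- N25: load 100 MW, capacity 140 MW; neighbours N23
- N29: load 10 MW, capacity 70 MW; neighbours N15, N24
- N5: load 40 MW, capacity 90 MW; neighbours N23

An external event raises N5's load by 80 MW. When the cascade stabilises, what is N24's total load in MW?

Round 1 — N5 at 120 > 90. N5 trips offline.
  N5 sheds 120 MW to N23: 120 each.
    N23: 100+120 = 220 > 150
Round 2 — N23 trips offline.
  N23 sheds 220 MW to N10, N21, N25: 73 each (1 lost).
    N10: 40+73 = 113 > 110
    N21: 20+73 = 93 > 60
    N25: 100+73 = 173 > 140
Round 3 — N10, N21, N25 trip offline.
  N10 sheds 113 MW: no online neighbours, lost.
  N21 sheds 93 MW: no online neighbours, lost.
  N25 sheds 173 MW: no online neighbours, lost.
No further trips.

10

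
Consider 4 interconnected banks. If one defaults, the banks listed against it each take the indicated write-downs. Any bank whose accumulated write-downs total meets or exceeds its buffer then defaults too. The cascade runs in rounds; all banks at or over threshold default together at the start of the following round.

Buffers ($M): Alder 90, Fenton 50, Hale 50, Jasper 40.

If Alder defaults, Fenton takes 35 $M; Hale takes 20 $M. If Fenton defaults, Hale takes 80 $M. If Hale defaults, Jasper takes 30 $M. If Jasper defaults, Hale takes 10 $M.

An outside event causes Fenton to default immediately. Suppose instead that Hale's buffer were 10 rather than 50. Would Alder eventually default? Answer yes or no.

no

With Hale's buffer at 10:
Round 1 — Fenton defaults (initial).
  Hale: +80 → 80 ≥ 10
Round 2 — Hale defaults.
  Jasper: +30 → 30 < 40
No further defaults.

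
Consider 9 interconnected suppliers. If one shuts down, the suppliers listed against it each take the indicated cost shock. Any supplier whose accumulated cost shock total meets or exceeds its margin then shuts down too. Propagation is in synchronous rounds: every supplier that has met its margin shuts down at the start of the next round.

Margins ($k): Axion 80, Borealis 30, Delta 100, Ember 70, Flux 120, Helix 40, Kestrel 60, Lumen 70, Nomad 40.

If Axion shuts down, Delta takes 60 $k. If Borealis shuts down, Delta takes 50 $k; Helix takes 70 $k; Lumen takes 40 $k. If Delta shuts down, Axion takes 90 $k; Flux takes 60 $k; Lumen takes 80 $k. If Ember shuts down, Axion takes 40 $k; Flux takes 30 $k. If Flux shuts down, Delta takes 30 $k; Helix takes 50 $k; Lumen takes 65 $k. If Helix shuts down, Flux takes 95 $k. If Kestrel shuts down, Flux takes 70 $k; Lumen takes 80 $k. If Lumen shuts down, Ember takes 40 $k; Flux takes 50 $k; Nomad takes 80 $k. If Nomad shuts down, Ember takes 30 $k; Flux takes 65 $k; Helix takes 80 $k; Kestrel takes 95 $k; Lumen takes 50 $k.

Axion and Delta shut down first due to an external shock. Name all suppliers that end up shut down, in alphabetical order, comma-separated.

Round 1 — Axion, Delta shut down (initial).
  Flux: +60 → 60 < 120
  Lumen: +80 → 80 ≥ 70
Round 2 — Lumen shuts down.
  Ember: +40 → 40 < 70
  Flux: +50 → 110 < 120
  Nomad: +80 → 80 ≥ 40
Round 3 — Nomad shuts down.
  Ember: +30 → 70 ≥ 70
  Flux: +65 → 175 ≥ 120
  Helix: +80 → 80 ≥ 40
  Kestrel: +95 → 95 ≥ 60
Round 4 — Ember, Flux, Helix, Kestrel shut down.
No further shutdowns.

Axion, Delta, Ember, Flux, Helix, Kestrel, Lumen, Nomad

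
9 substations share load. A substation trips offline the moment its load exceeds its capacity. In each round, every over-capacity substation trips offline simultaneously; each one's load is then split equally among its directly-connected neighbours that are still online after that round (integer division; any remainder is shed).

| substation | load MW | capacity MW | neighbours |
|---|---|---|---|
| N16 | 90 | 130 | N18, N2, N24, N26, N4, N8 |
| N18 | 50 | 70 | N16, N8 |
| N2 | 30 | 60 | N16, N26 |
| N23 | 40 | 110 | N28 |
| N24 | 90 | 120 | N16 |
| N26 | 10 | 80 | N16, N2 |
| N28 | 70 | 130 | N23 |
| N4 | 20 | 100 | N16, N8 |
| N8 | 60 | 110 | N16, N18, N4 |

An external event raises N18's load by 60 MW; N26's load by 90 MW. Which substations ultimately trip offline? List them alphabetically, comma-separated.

Round 1 — N18 at 110 > 70; N26 at 100 > 80. N18, N26 trip offline.
  N18 sheds 110 MW to N16, N8: 55 each.
    N16: 90+55 = 145 > 130
    N8: 60+55 = 115 > 110
  N26 sheds 100 MW to N16, N2: 50 each.
    N16: 145+50 = 195 > 130
    N2: 30+50 = 80 > 60
Round 2 — N16, N2, N8 trip offline.
  N16 sheds 195 MW to N24, N4: 97 each (1 lost).
    N24: 90+97 = 187 > 120
    N4: 20+97 = 117 > 100
  N2 sheds 80 MW: no online neighbours, lost.
  N8 sheds 115 MW to N4: 115 each.
    N4: 117+115 = 232 > 100
Round 3 — N24, N4 trip offline.
  N24 sheds 187 MW: no online neighbours, lost.
  N4 sheds 232 MW: no online neighbours, lost.
No further trips.

N16, N18, N2, N24, N26, N4, N8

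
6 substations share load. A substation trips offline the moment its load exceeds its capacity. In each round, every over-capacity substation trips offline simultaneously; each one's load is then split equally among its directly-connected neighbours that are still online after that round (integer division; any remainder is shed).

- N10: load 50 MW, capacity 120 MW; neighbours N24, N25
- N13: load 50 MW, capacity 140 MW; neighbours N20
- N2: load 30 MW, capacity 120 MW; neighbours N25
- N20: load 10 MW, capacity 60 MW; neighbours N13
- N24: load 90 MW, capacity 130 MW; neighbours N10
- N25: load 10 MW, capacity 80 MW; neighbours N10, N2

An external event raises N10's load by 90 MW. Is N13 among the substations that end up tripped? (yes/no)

Round 1 — N10 at 140 > 120. N10 trips offline.
  N10 sheds 140 MW to N24, N25: 70 each.
    N24: 90+70 = 160 > 130
    N25: 10+70 = 80 ≤ 80
Round 2 — N24 trips offline.
  N24 sheds 160 MW: no online neighbours, lost.
No further trips.

no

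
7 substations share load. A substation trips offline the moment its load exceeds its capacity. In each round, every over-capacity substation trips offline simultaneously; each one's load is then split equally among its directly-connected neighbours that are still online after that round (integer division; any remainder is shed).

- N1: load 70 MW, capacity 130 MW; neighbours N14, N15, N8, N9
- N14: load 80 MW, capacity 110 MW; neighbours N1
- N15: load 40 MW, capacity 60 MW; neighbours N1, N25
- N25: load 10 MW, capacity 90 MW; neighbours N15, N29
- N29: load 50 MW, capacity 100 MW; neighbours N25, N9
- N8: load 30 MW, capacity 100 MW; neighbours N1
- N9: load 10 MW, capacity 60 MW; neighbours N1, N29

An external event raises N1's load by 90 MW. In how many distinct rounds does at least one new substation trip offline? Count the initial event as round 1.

2

Round 1 — N1 at 160 > 130. N1 trips offline.
  N1 sheds 160 MW to N14, N15, N8, N9: 40 each.
    N14: 80+40 = 120 > 110
    N15: 40+40 = 80 > 60
    N8: 30+40 = 70 ≤ 100
    N9: 10+40 = 50 ≤ 60
Round 2 — N14, N15 trip offline.
  N14 sheds 120 MW: no online neighbours, lost.
  N15 sheds 80 MW to N25: 80 each.
    N25: 10+80 = 90 ≤ 90
No further trips.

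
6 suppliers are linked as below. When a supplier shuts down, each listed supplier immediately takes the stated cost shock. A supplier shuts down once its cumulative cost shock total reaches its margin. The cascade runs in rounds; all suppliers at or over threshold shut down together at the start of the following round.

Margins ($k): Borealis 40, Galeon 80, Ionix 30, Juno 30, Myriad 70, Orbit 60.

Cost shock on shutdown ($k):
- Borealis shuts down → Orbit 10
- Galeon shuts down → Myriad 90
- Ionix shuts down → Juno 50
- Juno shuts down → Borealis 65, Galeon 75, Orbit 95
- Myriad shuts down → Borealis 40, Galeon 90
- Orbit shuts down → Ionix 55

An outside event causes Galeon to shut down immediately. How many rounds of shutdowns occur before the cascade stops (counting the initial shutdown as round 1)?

3

Round 1 — Galeon shuts down (initial).
  Myriad: +90 → 90 ≥ 70
Round 2 — Myriad shuts down.
  Borealis: +40 → 40 ≥ 40
Round 3 — Borealis shuts down.
  Orbit: +10 → 10 < 60
No further shutdowns.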